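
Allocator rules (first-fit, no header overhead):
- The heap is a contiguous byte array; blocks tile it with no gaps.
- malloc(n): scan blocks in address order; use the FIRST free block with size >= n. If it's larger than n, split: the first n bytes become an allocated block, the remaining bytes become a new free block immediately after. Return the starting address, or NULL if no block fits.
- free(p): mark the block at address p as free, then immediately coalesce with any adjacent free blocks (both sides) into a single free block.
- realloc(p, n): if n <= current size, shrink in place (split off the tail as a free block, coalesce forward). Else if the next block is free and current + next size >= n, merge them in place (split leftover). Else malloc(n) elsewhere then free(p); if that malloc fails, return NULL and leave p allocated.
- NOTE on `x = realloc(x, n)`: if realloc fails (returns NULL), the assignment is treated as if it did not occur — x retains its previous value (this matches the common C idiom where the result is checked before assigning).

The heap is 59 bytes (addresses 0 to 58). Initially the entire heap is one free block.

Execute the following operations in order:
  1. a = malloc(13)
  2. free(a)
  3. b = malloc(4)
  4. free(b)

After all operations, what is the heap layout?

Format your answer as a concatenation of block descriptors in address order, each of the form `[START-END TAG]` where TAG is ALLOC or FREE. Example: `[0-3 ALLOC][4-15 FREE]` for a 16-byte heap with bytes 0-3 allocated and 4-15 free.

Answer: [0-58 FREE]

Derivation:
Op 1: a = malloc(13) -> a = 0; heap: [0-12 ALLOC][13-58 FREE]
Op 2: free(a) -> (freed a); heap: [0-58 FREE]
Op 3: b = malloc(4) -> b = 0; heap: [0-3 ALLOC][4-58 FREE]
Op 4: free(b) -> (freed b); heap: [0-58 FREE]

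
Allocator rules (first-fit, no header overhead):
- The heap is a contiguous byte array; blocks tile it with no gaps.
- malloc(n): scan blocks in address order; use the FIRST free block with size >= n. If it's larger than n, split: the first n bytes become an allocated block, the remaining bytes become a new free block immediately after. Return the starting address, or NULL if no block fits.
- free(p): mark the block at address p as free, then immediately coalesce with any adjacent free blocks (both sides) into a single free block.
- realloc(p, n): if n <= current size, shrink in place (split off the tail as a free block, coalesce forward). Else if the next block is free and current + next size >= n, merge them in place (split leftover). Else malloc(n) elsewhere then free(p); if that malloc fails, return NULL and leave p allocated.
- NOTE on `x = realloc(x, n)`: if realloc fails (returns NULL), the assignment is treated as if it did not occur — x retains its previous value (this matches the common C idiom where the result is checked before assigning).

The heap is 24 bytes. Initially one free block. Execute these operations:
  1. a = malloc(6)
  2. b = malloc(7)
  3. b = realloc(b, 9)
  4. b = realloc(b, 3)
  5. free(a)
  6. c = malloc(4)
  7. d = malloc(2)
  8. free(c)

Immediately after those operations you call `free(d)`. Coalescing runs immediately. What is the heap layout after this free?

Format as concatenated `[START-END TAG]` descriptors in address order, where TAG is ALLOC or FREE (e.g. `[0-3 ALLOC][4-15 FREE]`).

Op 1: a = malloc(6) -> a = 0; heap: [0-5 ALLOC][6-23 FREE]
Op 2: b = malloc(7) -> b = 6; heap: [0-5 ALLOC][6-12 ALLOC][13-23 FREE]
Op 3: b = realloc(b, 9) -> b = 6; heap: [0-5 ALLOC][6-14 ALLOC][15-23 FREE]
Op 4: b = realloc(b, 3) -> b = 6; heap: [0-5 ALLOC][6-8 ALLOC][9-23 FREE]
Op 5: free(a) -> (freed a); heap: [0-5 FREE][6-8 ALLOC][9-23 FREE]
Op 6: c = malloc(4) -> c = 0; heap: [0-3 ALLOC][4-5 FREE][6-8 ALLOC][9-23 FREE]
Op 7: d = malloc(2) -> d = 4; heap: [0-3 ALLOC][4-5 ALLOC][6-8 ALLOC][9-23 FREE]
Op 8: free(c) -> (freed c); heap: [0-3 FREE][4-5 ALLOC][6-8 ALLOC][9-23 FREE]
free(d): d = 4 -> block [4-5 ALLOC]; mark free, coalesce with adjacent free neighbors -> [0-5 FREE][6-8 ALLOC][9-23 FREE]

Answer: [0-5 FREE][6-8 ALLOC][9-23 FREE]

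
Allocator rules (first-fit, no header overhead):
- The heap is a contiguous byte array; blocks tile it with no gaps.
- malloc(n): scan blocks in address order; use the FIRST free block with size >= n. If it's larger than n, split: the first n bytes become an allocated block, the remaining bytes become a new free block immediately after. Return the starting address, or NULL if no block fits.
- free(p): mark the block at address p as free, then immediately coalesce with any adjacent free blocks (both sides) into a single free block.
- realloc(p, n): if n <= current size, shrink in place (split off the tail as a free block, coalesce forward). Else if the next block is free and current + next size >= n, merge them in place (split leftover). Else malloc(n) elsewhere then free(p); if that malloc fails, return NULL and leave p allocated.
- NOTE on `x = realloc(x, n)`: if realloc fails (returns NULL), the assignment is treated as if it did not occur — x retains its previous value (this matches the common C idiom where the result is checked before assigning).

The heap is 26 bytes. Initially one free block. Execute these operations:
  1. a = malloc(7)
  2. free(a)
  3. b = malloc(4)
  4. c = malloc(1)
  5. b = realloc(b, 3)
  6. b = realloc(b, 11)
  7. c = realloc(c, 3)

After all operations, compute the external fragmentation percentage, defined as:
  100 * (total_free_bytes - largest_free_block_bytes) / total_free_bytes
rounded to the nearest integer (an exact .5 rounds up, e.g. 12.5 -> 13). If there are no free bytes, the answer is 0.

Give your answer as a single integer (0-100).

Answer: 17

Derivation:
Op 1: a = malloc(7) -> a = 0; heap: [0-6 ALLOC][7-25 FREE]
Op 2: free(a) -> (freed a); heap: [0-25 FREE]
Op 3: b = malloc(4) -> b = 0; heap: [0-3 ALLOC][4-25 FREE]
Op 4: c = malloc(1) -> c = 4; heap: [0-3 ALLOC][4-4 ALLOC][5-25 FREE]
Op 5: b = realloc(b, 3) -> b = 0; heap: [0-2 ALLOC][3-3 FREE][4-4 ALLOC][5-25 FREE]
Op 6: b = realloc(b, 11) -> b = 5; heap: [0-3 FREE][4-4 ALLOC][5-15 ALLOC][16-25 FREE]
Op 7: c = realloc(c, 3) -> c = 0; heap: [0-2 ALLOC][3-4 FREE][5-15 ALLOC][16-25 FREE]
Free blocks: [2 10] total_free=12 largest=10 -> 100*(12-10)/12 = 200/12 ≈ 16.667 -> rounds to 17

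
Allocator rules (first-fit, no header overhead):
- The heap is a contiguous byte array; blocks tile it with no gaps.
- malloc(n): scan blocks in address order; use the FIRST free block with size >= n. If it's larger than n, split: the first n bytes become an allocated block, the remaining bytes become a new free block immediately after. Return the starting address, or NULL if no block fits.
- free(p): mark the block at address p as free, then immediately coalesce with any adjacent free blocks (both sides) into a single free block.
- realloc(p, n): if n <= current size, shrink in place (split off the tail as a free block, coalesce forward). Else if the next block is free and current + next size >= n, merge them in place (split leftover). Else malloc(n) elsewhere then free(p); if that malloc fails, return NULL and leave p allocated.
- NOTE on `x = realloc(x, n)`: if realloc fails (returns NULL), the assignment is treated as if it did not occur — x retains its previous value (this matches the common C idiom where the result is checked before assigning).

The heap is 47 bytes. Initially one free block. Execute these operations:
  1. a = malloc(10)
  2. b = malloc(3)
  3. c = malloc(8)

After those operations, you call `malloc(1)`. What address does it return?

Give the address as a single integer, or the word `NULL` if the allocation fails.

Answer: 21

Derivation:
Op 1: a = malloc(10) -> a = 0; heap: [0-9 ALLOC][10-46 FREE]
Op 2: b = malloc(3) -> b = 10; heap: [0-9 ALLOC][10-12 ALLOC][13-46 FREE]
Op 3: c = malloc(8) -> c = 13; heap: [0-9 ALLOC][10-12 ALLOC][13-20 ALLOC][21-46 FREE]
malloc(1): first-fit scan over [0-9 ALLOC][10-12 ALLOC][13-20 ALLOC][21-46 FREE] -> 21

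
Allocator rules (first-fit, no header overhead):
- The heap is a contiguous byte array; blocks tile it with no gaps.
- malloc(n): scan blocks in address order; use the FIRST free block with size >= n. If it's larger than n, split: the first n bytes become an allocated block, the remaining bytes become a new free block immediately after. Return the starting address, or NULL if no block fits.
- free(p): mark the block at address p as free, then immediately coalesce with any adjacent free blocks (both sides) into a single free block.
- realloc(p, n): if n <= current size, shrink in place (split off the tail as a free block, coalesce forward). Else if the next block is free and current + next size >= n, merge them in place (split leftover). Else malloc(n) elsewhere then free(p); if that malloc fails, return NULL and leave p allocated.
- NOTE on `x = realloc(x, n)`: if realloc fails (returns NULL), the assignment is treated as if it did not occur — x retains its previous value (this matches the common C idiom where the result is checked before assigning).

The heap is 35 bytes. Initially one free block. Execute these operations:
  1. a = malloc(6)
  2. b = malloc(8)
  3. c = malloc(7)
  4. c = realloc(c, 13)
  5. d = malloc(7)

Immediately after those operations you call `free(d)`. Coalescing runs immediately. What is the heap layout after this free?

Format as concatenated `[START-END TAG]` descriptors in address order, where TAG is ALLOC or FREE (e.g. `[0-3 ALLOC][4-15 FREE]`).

Answer: [0-5 ALLOC][6-13 ALLOC][14-26 ALLOC][27-34 FREE]

Derivation:
Op 1: a = malloc(6) -> a = 0; heap: [0-5 ALLOC][6-34 FREE]
Op 2: b = malloc(8) -> b = 6; heap: [0-5 ALLOC][6-13 ALLOC][14-34 FREE]
Op 3: c = malloc(7) -> c = 14; heap: [0-5 ALLOC][6-13 ALLOC][14-20 ALLOC][21-34 FREE]
Op 4: c = realloc(c, 13) -> c = 14; heap: [0-5 ALLOC][6-13 ALLOC][14-26 ALLOC][27-34 FREE]
Op 5: d = malloc(7) -> d = 27; heap: [0-5 ALLOC][6-13 ALLOC][14-26 ALLOC][27-33 ALLOC][34-34 FREE]
free(d): d = 27 -> block [27-33 ALLOC]; mark free, coalesce with adjacent free neighbors -> [0-5 ALLOC][6-13 ALLOC][14-26 ALLOC][27-34 FREE]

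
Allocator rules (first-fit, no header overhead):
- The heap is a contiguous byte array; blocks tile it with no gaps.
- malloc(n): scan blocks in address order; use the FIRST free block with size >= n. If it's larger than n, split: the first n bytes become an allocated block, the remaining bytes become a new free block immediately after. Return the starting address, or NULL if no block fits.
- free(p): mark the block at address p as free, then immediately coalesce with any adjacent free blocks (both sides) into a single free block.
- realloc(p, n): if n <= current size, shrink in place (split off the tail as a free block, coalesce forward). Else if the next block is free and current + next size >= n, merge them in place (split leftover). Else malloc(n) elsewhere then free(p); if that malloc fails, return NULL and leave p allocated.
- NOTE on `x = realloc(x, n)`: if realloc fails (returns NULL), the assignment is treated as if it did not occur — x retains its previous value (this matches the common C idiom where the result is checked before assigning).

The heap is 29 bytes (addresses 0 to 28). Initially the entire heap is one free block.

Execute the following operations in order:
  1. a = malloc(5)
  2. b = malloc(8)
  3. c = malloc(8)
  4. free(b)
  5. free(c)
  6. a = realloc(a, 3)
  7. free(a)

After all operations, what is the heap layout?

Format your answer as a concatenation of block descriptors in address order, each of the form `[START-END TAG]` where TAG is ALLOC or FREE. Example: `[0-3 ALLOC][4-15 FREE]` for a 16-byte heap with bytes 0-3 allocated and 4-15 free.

Op 1: a = malloc(5) -> a = 0; heap: [0-4 ALLOC][5-28 FREE]
Op 2: b = malloc(8) -> b = 5; heap: [0-4 ALLOC][5-12 ALLOC][13-28 FREE]
Op 3: c = malloc(8) -> c = 13; heap: [0-4 ALLOC][5-12 ALLOC][13-20 ALLOC][21-28 FREE]
Op 4: free(b) -> (freed b); heap: [0-4 ALLOC][5-12 FREE][13-20 ALLOC][21-28 FREE]
Op 5: free(c) -> (freed c); heap: [0-4 ALLOC][5-28 FREE]
Op 6: a = realloc(a, 3) -> a = 0; heap: [0-2 ALLOC][3-28 FREE]
Op 7: free(a) -> (freed a); heap: [0-28 FREE]

Answer: [0-28 FREE]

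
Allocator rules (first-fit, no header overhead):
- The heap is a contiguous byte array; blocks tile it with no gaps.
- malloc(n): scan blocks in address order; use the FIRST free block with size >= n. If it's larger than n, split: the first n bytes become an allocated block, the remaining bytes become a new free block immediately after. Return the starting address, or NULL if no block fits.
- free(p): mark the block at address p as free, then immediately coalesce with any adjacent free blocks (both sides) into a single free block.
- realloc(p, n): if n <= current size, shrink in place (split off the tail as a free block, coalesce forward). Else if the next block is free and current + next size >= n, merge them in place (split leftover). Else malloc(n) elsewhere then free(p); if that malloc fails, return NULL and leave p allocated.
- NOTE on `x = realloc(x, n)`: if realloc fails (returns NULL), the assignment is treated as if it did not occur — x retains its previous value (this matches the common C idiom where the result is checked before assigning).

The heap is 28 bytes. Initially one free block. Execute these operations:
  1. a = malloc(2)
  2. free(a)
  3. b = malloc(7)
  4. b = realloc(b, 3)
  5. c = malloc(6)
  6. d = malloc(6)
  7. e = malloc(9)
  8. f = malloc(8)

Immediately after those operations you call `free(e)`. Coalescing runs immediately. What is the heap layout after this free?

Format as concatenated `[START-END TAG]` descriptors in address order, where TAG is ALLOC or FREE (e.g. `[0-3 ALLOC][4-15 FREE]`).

Answer: [0-2 ALLOC][3-8 ALLOC][9-14 ALLOC][15-27 FREE]

Derivation:
Op 1: a = malloc(2) -> a = 0; heap: [0-1 ALLOC][2-27 FREE]
Op 2: free(a) -> (freed a); heap: [0-27 FREE]
Op 3: b = malloc(7) -> b = 0; heap: [0-6 ALLOC][7-27 FREE]
Op 4: b = realloc(b, 3) -> b = 0; heap: [0-2 ALLOC][3-27 FREE]
Op 5: c = malloc(6) -> c = 3; heap: [0-2 ALLOC][3-8 ALLOC][9-27 FREE]
Op 6: d = malloc(6) -> d = 9; heap: [0-2 ALLOC][3-8 ALLOC][9-14 ALLOC][15-27 FREE]
Op 7: e = malloc(9) -> e = 15; heap: [0-2 ALLOC][3-8 ALLOC][9-14 ALLOC][15-23 ALLOC][24-27 FREE]
Op 8: f = malloc(8) -> f = NULL; heap: [0-2 ALLOC][3-8 ALLOC][9-14 ALLOC][15-23 ALLOC][24-27 FREE]
free(e): e = 15 -> block [15-23 ALLOC]; mark free, coalesce with adjacent free neighbors -> [0-2 ALLOC][3-8 ALLOC][9-14 ALLOC][15-27 FREE]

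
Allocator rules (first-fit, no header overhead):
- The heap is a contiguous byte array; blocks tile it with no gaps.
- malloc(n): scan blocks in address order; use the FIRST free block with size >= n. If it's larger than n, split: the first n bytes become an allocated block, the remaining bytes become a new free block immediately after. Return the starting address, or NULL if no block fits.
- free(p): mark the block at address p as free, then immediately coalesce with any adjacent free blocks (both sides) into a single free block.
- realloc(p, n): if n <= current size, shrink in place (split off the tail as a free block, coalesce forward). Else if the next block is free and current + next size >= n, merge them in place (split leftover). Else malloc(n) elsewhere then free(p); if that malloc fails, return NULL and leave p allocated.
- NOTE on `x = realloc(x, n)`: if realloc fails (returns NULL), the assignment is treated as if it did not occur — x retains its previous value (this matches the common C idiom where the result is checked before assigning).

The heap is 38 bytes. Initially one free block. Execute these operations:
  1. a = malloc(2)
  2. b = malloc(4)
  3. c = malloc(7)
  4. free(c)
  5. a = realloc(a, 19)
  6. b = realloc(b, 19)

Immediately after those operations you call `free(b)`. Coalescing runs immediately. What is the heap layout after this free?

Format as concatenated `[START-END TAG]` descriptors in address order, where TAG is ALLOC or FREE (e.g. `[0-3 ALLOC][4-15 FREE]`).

Op 1: a = malloc(2) -> a = 0; heap: [0-1 ALLOC][2-37 FREE]
Op 2: b = malloc(4) -> b = 2; heap: [0-1 ALLOC][2-5 ALLOC][6-37 FREE]
Op 3: c = malloc(7) -> c = 6; heap: [0-1 ALLOC][2-5 ALLOC][6-12 ALLOC][13-37 FREE]
Op 4: free(c) -> (freed c); heap: [0-1 ALLOC][2-5 ALLOC][6-37 FREE]
Op 5: a = realloc(a, 19) -> a = 6; heap: [0-1 FREE][2-5 ALLOC][6-24 ALLOC][25-37 FREE]
Op 6: b = realloc(b, 19) -> NULL (b unchanged); heap: [0-1 FREE][2-5 ALLOC][6-24 ALLOC][25-37 FREE]
free(b): b = 2 -> block [2-5 ALLOC]; mark free, coalesce with adjacent free neighbors -> [0-5 FREE][6-24 ALLOC][25-37 FREE]

Answer: [0-5 FREE][6-24 ALLOC][25-37 FREE]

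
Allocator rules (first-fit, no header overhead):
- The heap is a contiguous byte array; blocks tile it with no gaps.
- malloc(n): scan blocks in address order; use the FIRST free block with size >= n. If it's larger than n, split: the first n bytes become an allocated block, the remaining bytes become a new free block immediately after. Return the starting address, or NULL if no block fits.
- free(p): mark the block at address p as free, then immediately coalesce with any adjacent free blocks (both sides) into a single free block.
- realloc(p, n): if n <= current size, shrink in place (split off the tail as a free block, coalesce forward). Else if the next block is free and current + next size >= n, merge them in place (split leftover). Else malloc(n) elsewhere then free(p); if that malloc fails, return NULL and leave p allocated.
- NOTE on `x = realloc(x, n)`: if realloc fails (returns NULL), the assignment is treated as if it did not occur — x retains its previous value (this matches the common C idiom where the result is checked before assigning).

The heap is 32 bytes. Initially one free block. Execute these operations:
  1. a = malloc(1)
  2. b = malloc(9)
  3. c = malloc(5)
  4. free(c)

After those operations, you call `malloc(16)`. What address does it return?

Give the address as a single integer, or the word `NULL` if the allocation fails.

Op 1: a = malloc(1) -> a = 0; heap: [0-0 ALLOC][1-31 FREE]
Op 2: b = malloc(9) -> b = 1; heap: [0-0 ALLOC][1-9 ALLOC][10-31 FREE]
Op 3: c = malloc(5) -> c = 10; heap: [0-0 ALLOC][1-9 ALLOC][10-14 ALLOC][15-31 FREE]
Op 4: free(c) -> (freed c); heap: [0-0 ALLOC][1-9 ALLOC][10-31 FREE]
malloc(16): first-fit scan over [0-0 ALLOC][1-9 ALLOC][10-31 FREE] -> 10

Answer: 10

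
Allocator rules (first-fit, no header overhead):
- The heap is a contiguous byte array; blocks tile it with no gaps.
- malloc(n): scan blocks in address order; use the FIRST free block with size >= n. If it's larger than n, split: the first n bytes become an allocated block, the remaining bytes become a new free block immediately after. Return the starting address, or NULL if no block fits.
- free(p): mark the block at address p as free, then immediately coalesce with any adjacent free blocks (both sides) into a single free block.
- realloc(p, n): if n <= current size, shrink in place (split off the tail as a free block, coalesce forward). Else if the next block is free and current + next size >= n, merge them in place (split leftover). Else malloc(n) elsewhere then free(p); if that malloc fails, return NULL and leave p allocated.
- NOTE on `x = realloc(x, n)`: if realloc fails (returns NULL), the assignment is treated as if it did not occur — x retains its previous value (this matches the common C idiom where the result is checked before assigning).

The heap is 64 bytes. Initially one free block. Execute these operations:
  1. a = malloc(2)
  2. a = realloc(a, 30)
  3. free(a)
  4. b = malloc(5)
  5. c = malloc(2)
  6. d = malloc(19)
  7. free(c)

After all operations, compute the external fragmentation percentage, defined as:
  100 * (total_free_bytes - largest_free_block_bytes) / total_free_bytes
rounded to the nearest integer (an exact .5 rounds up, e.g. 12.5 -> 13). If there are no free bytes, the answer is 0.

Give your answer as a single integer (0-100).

Op 1: a = malloc(2) -> a = 0; heap: [0-1 ALLOC][2-63 FREE]
Op 2: a = realloc(a, 30) -> a = 0; heap: [0-29 ALLOC][30-63 FREE]
Op 3: free(a) -> (freed a); heap: [0-63 FREE]
Op 4: b = malloc(5) -> b = 0; heap: [0-4 ALLOC][5-63 FREE]
Op 5: c = malloc(2) -> c = 5; heap: [0-4 ALLOC][5-6 ALLOC][7-63 FREE]
Op 6: d = malloc(19) -> d = 7; heap: [0-4 ALLOC][5-6 ALLOC][7-25 ALLOC][26-63 FREE]
Op 7: free(c) -> (freed c); heap: [0-4 ALLOC][5-6 FREE][7-25 ALLOC][26-63 FREE]
Free blocks: [2 38] total_free=40 largest=38 -> 100*(40-38)/40 = 200/40 = 5

Answer: 5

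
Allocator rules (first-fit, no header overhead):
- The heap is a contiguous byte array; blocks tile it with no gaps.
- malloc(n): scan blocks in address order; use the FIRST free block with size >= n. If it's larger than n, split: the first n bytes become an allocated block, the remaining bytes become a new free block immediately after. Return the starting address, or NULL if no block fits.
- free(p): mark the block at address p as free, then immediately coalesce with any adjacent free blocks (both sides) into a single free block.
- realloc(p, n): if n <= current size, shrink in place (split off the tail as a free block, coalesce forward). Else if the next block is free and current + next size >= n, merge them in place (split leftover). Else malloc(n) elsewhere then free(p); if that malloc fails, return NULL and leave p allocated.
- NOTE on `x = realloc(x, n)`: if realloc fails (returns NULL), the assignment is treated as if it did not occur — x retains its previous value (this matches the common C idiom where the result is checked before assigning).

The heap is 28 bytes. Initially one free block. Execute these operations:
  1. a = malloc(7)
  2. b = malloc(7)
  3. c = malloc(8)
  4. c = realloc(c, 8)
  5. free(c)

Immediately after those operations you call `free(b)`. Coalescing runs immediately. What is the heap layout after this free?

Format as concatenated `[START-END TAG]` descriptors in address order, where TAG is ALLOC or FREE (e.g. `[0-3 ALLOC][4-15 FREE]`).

Answer: [0-6 ALLOC][7-27 FREE]

Derivation:
Op 1: a = malloc(7) -> a = 0; heap: [0-6 ALLOC][7-27 FREE]
Op 2: b = malloc(7) -> b = 7; heap: [0-6 ALLOC][7-13 ALLOC][14-27 FREE]
Op 3: c = malloc(8) -> c = 14; heap: [0-6 ALLOC][7-13 ALLOC][14-21 ALLOC][22-27 FREE]
Op 4: c = realloc(c, 8) -> c = 14; heap: [0-6 ALLOC][7-13 ALLOC][14-21 ALLOC][22-27 FREE]
Op 5: free(c) -> (freed c); heap: [0-6 ALLOC][7-13 ALLOC][14-27 FREE]
free(b): b = 7 -> block [7-13 ALLOC]; mark free, coalesce with adjacent free neighbors -> [0-6 ALLOC][7-27 FREE]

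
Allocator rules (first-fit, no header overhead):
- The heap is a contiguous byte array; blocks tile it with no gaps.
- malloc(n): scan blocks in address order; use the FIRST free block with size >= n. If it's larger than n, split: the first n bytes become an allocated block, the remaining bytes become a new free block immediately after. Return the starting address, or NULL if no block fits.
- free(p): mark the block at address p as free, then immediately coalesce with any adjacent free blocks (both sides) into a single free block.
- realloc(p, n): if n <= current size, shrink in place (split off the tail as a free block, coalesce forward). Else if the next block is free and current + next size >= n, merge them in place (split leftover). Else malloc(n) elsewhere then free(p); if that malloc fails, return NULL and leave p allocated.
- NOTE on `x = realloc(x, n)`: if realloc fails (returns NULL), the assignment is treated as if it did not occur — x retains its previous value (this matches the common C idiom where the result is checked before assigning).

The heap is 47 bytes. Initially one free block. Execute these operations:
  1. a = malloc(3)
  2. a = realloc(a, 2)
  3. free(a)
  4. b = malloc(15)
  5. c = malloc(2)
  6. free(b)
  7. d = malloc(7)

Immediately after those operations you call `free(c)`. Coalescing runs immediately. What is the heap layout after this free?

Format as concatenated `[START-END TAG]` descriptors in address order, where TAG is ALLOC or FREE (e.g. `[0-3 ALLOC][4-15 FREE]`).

Op 1: a = malloc(3) -> a = 0; heap: [0-2 ALLOC][3-46 FREE]
Op 2: a = realloc(a, 2) -> a = 0; heap: [0-1 ALLOC][2-46 FREE]
Op 3: free(a) -> (freed a); heap: [0-46 FREE]
Op 4: b = malloc(15) -> b = 0; heap: [0-14 ALLOC][15-46 FREE]
Op 5: c = malloc(2) -> c = 15; heap: [0-14 ALLOC][15-16 ALLOC][17-46 FREE]
Op 6: free(b) -> (freed b); heap: [0-14 FREE][15-16 ALLOC][17-46 FREE]
Op 7: d = malloc(7) -> d = 0; heap: [0-6 ALLOC][7-14 FREE][15-16 ALLOC][17-46 FREE]
free(c): c = 15 -> block [15-16 ALLOC]; mark free, coalesce with adjacent free neighbors -> [0-6 ALLOC][7-46 FREE]

Answer: [0-6 ALLOC][7-46 FREE]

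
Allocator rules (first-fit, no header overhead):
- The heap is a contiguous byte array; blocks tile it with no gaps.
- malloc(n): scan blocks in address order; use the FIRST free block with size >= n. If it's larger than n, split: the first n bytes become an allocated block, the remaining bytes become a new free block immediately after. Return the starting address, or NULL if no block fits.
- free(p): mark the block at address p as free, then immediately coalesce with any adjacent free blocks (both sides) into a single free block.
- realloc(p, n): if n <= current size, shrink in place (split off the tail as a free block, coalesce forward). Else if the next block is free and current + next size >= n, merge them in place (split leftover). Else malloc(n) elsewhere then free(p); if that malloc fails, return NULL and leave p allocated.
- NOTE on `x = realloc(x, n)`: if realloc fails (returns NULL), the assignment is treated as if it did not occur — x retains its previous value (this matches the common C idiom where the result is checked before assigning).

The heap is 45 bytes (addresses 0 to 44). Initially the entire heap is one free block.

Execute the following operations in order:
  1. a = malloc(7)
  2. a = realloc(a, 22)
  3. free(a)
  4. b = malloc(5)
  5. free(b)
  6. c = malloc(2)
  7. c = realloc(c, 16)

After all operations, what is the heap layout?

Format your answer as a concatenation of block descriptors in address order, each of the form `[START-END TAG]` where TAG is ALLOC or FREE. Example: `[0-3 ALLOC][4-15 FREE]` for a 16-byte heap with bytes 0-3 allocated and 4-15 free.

Answer: [0-15 ALLOC][16-44 FREE]

Derivation:
Op 1: a = malloc(7) -> a = 0; heap: [0-6 ALLOC][7-44 FREE]
Op 2: a = realloc(a, 22) -> a = 0; heap: [0-21 ALLOC][22-44 FREE]
Op 3: free(a) -> (freed a); heap: [0-44 FREE]
Op 4: b = malloc(5) -> b = 0; heap: [0-4 ALLOC][5-44 FREE]
Op 5: free(b) -> (freed b); heap: [0-44 FREE]
Op 6: c = malloc(2) -> c = 0; heap: [0-1 ALLOC][2-44 FREE]
Op 7: c = realloc(c, 16) -> c = 0; heap: [0-15 ALLOC][16-44 FREE]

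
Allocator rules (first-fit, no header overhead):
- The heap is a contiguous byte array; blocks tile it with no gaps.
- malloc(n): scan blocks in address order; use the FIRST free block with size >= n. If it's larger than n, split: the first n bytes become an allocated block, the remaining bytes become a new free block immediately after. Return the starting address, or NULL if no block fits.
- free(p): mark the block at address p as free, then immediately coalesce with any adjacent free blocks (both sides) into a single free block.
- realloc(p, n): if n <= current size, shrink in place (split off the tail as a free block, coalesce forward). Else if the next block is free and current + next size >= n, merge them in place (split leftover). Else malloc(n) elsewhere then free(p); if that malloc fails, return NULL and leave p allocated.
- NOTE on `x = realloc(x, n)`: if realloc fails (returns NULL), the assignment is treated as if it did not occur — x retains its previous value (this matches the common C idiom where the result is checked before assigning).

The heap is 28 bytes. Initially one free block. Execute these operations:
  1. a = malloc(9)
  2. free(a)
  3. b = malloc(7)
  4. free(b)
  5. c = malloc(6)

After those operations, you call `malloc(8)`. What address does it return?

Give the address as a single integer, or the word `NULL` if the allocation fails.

Answer: 6

Derivation:
Op 1: a = malloc(9) -> a = 0; heap: [0-8 ALLOC][9-27 FREE]
Op 2: free(a) -> (freed a); heap: [0-27 FREE]
Op 3: b = malloc(7) -> b = 0; heap: [0-6 ALLOC][7-27 FREE]
Op 4: free(b) -> (freed b); heap: [0-27 FREE]
Op 5: c = malloc(6) -> c = 0; heap: [0-5 ALLOC][6-27 FREE]
malloc(8): first-fit scan over [0-5 ALLOC][6-27 FREE] -> 6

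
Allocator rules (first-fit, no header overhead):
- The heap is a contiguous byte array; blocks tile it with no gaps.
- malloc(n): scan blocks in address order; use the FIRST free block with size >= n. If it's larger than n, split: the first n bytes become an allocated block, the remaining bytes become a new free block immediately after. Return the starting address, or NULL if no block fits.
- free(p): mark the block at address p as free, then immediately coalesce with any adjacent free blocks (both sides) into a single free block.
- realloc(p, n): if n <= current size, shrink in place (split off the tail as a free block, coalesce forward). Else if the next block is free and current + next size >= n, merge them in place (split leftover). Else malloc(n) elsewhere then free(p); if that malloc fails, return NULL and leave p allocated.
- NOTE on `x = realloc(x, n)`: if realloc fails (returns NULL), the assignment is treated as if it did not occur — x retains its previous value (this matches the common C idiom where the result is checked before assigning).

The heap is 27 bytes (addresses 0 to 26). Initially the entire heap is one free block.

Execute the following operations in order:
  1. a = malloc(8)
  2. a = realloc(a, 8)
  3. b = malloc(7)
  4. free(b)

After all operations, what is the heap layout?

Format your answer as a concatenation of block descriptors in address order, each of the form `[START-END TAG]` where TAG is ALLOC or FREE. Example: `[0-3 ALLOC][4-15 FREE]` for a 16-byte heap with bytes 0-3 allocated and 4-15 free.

Op 1: a = malloc(8) -> a = 0; heap: [0-7 ALLOC][8-26 FREE]
Op 2: a = realloc(a, 8) -> a = 0; heap: [0-7 ALLOC][8-26 FREE]
Op 3: b = malloc(7) -> b = 8; heap: [0-7 ALLOC][8-14 ALLOC][15-26 FREE]
Op 4: free(b) -> (freed b); heap: [0-7 ALLOC][8-26 FREE]

Answer: [0-7 ALLOC][8-26 FREE]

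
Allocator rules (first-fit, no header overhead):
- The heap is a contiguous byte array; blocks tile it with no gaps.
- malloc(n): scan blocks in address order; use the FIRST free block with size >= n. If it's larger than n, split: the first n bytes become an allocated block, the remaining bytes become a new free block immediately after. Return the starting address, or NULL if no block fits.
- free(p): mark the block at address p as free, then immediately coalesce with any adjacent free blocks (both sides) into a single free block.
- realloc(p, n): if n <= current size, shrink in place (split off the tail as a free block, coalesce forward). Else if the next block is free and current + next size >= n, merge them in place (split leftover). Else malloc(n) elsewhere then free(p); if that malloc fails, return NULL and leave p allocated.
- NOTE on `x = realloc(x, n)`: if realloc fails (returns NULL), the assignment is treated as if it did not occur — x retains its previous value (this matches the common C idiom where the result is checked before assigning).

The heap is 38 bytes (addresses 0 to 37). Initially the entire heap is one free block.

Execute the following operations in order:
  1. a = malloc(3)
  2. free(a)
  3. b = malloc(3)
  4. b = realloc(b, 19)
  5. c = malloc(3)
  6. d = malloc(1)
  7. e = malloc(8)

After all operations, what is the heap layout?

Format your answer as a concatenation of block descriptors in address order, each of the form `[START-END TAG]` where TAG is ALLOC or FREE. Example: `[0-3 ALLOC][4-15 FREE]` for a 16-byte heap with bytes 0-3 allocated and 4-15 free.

Answer: [0-18 ALLOC][19-21 ALLOC][22-22 ALLOC][23-30 ALLOC][31-37 FREE]

Derivation:
Op 1: a = malloc(3) -> a = 0; heap: [0-2 ALLOC][3-37 FREE]
Op 2: free(a) -> (freed a); heap: [0-37 FREE]
Op 3: b = malloc(3) -> b = 0; heap: [0-2 ALLOC][3-37 FREE]
Op 4: b = realloc(b, 19) -> b = 0; heap: [0-18 ALLOC][19-37 FREE]
Op 5: c = malloc(3) -> c = 19; heap: [0-18 ALLOC][19-21 ALLOC][22-37 FREE]
Op 6: d = malloc(1) -> d = 22; heap: [0-18 ALLOC][19-21 ALLOC][22-22 ALLOC][23-37 FREE]
Op 7: e = malloc(8) -> e = 23; heap: [0-18 ALLOC][19-21 ALLOC][22-22 ALLOC][23-30 ALLOC][31-37 FREE]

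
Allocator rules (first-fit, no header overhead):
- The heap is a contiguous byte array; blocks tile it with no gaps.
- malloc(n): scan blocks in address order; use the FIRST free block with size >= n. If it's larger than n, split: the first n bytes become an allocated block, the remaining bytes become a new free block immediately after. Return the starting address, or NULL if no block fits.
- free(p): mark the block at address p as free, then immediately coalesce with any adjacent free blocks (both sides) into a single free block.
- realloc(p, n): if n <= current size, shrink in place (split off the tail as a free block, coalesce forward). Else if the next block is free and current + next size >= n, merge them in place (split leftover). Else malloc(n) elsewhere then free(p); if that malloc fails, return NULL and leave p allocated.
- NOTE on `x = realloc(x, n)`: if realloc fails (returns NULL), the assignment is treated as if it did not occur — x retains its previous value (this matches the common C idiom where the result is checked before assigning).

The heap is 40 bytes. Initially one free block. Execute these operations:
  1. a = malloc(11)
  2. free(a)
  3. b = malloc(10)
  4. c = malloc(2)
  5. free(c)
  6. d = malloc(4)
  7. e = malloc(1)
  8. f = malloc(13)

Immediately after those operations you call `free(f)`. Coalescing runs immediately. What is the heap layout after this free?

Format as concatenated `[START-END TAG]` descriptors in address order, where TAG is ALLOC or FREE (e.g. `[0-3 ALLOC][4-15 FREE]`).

Answer: [0-9 ALLOC][10-13 ALLOC][14-14 ALLOC][15-39 FREE]

Derivation:
Op 1: a = malloc(11) -> a = 0; heap: [0-10 ALLOC][11-39 FREE]
Op 2: free(a) -> (freed a); heap: [0-39 FREE]
Op 3: b = malloc(10) -> b = 0; heap: [0-9 ALLOC][10-39 FREE]
Op 4: c = malloc(2) -> c = 10; heap: [0-9 ALLOC][10-11 ALLOC][12-39 FREE]
Op 5: free(c) -> (freed c); heap: [0-9 ALLOC][10-39 FREE]
Op 6: d = malloc(4) -> d = 10; heap: [0-9 ALLOC][10-13 ALLOC][14-39 FREE]
Op 7: e = malloc(1) -> e = 14; heap: [0-9 ALLOC][10-13 ALLOC][14-14 ALLOC][15-39 FREE]
Op 8: f = malloc(13) -> f = 15; heap: [0-9 ALLOC][10-13 ALLOC][14-14 ALLOC][15-27 ALLOC][28-39 FREE]
free(f): f = 15 -> block [15-27 ALLOC]; mark free, coalesce with adjacent free neighbors -> [0-9 ALLOC][10-13 ALLOC][14-14 ALLOC][15-39 FREE]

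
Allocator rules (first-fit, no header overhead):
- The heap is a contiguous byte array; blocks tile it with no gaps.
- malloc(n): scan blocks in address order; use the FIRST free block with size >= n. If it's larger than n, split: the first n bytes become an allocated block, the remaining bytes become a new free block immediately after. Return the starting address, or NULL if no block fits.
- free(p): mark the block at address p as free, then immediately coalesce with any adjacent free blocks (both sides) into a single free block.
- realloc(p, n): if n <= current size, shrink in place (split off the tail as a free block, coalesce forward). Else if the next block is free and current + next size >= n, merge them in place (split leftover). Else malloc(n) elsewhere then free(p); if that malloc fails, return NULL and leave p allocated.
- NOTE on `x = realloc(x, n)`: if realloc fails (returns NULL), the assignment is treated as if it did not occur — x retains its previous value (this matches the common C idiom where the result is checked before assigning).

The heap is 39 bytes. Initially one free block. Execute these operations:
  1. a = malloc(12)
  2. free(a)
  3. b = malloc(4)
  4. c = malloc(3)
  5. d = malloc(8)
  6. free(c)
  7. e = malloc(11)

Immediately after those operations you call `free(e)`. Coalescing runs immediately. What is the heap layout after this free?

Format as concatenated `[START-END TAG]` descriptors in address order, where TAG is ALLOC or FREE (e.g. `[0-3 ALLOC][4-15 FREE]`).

Op 1: a = malloc(12) -> a = 0; heap: [0-11 ALLOC][12-38 FREE]
Op 2: free(a) -> (freed a); heap: [0-38 FREE]
Op 3: b = malloc(4) -> b = 0; heap: [0-3 ALLOC][4-38 FREE]
Op 4: c = malloc(3) -> c = 4; heap: [0-3 ALLOC][4-6 ALLOC][7-38 FREE]
Op 5: d = malloc(8) -> d = 7; heap: [0-3 ALLOC][4-6 ALLOC][7-14 ALLOC][15-38 FREE]
Op 6: free(c) -> (freed c); heap: [0-3 ALLOC][4-6 FREE][7-14 ALLOC][15-38 FREE]
Op 7: e = malloc(11) -> e = 15; heap: [0-3 ALLOC][4-6 FREE][7-14 ALLOC][15-25 ALLOC][26-38 FREE]
free(e): e = 15 -> block [15-25 ALLOC]; mark free, coalesce with adjacent free neighbors -> [0-3 ALLOC][4-6 FREE][7-14 ALLOC][15-38 FREE]

Answer: [0-3 ALLOC][4-6 FREE][7-14 ALLOC][15-38 FREE]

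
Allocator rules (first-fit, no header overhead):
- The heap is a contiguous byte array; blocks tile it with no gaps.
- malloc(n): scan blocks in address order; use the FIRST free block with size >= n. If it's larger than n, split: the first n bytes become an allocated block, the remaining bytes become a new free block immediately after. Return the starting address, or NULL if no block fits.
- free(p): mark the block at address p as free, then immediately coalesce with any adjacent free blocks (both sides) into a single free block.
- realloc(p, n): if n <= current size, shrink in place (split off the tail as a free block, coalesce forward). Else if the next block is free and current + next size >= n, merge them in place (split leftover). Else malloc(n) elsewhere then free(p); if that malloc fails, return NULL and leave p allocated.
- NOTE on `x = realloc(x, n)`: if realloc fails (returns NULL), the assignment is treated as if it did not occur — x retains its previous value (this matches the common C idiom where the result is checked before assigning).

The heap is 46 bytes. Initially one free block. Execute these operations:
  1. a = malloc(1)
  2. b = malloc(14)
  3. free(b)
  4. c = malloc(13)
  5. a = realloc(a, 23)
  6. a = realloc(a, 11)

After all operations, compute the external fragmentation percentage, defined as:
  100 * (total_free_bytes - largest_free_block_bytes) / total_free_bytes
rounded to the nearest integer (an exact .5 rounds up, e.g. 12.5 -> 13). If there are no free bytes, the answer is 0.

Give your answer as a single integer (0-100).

Answer: 5

Derivation:
Op 1: a = malloc(1) -> a = 0; heap: [0-0 ALLOC][1-45 FREE]
Op 2: b = malloc(14) -> b = 1; heap: [0-0 ALLOC][1-14 ALLOC][15-45 FREE]
Op 3: free(b) -> (freed b); heap: [0-0 ALLOC][1-45 FREE]
Op 4: c = malloc(13) -> c = 1; heap: [0-0 ALLOC][1-13 ALLOC][14-45 FREE]
Op 5: a = realloc(a, 23) -> a = 14; heap: [0-0 FREE][1-13 ALLOC][14-36 ALLOC][37-45 FREE]
Op 6: a = realloc(a, 11) -> a = 14; heap: [0-0 FREE][1-13 ALLOC][14-24 ALLOC][25-45 FREE]
Free blocks: [1 21] total_free=22 largest=21 -> 100*(22-21)/22 = 100/22 ≈ 4.545 -> rounds to 5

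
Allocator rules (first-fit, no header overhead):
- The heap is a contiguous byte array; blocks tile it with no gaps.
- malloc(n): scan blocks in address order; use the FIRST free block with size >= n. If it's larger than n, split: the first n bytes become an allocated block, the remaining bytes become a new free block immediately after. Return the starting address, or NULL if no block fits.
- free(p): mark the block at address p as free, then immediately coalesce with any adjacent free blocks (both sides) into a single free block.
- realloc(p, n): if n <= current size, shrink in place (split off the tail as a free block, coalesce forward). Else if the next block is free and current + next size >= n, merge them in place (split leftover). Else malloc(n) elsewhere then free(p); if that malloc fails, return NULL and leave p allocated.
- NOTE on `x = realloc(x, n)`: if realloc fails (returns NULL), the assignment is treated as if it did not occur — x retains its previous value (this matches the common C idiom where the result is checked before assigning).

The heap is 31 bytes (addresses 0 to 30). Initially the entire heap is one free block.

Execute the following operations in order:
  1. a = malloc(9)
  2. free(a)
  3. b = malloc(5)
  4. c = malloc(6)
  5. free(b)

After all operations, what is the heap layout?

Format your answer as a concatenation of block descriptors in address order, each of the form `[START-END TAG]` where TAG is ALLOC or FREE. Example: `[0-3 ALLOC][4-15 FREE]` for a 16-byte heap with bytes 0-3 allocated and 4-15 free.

Answer: [0-4 FREE][5-10 ALLOC][11-30 FREE]

Derivation:
Op 1: a = malloc(9) -> a = 0; heap: [0-8 ALLOC][9-30 FREE]
Op 2: free(a) -> (freed a); heap: [0-30 FREE]
Op 3: b = malloc(5) -> b = 0; heap: [0-4 ALLOC][5-30 FREE]
Op 4: c = malloc(6) -> c = 5; heap: [0-4 ALLOC][5-10 ALLOC][11-30 FREE]
Op 5: free(b) -> (freed b); heap: [0-4 FREE][5-10 ALLOC][11-30 FREE]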